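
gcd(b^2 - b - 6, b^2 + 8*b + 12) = b + 2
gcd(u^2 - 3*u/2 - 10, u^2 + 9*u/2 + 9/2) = 1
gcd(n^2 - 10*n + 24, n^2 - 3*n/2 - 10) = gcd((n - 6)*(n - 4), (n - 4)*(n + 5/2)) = n - 4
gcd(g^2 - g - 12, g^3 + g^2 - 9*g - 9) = g + 3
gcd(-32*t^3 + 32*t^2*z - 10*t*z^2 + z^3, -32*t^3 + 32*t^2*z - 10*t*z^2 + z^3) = -32*t^3 + 32*t^2*z - 10*t*z^2 + z^3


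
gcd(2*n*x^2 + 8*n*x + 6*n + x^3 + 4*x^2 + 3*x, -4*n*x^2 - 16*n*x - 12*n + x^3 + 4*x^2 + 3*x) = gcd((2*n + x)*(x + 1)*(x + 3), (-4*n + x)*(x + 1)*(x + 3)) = x^2 + 4*x + 3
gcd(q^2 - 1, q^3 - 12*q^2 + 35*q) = 1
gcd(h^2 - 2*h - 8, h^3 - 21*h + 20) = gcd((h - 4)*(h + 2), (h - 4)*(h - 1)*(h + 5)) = h - 4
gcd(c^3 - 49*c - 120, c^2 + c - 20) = c + 5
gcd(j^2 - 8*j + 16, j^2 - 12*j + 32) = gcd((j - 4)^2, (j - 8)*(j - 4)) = j - 4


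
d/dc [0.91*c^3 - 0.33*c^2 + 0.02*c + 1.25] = 2.73*c^2 - 0.66*c + 0.02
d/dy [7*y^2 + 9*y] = 14*y + 9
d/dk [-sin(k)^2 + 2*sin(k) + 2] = 2*(1 - sin(k))*cos(k)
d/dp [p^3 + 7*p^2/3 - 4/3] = p*(9*p + 14)/3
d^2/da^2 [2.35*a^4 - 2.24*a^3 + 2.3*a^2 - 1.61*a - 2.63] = 28.2*a^2 - 13.44*a + 4.6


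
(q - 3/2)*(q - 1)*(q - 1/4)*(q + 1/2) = q^4 - 9*q^3/4 + 3*q^2/4 + 11*q/16 - 3/16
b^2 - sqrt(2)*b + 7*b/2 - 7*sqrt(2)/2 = (b + 7/2)*(b - sqrt(2))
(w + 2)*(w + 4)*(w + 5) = w^3 + 11*w^2 + 38*w + 40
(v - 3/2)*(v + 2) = v^2 + v/2 - 3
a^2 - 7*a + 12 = (a - 4)*(a - 3)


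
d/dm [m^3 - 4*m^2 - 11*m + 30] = 3*m^2 - 8*m - 11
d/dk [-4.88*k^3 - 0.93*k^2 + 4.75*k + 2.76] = -14.64*k^2 - 1.86*k + 4.75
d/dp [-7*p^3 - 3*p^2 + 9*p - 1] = -21*p^2 - 6*p + 9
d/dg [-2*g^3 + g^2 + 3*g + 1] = -6*g^2 + 2*g + 3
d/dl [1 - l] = -1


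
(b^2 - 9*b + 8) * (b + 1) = b^3 - 8*b^2 - b + 8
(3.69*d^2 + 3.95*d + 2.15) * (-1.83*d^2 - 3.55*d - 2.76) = -6.7527*d^4 - 20.328*d^3 - 28.1414*d^2 - 18.5345*d - 5.934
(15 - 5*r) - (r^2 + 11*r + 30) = -r^2 - 16*r - 15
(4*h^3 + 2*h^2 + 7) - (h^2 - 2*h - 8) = 4*h^3 + h^2 + 2*h + 15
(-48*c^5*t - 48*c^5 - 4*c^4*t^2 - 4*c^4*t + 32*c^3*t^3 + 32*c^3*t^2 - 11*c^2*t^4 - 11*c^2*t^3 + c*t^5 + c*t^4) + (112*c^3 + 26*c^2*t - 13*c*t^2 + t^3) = -48*c^5*t - 48*c^5 - 4*c^4*t^2 - 4*c^4*t + 32*c^3*t^3 + 32*c^3*t^2 + 112*c^3 - 11*c^2*t^4 - 11*c^2*t^3 + 26*c^2*t + c*t^5 + c*t^4 - 13*c*t^2 + t^3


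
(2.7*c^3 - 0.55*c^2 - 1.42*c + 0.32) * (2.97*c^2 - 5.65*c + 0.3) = 8.019*c^5 - 16.8885*c^4 - 0.2999*c^3 + 8.8084*c^2 - 2.234*c + 0.096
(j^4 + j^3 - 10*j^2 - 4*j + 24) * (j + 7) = j^5 + 8*j^4 - 3*j^3 - 74*j^2 - 4*j + 168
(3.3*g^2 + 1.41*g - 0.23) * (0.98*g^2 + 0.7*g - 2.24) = 3.234*g^4 + 3.6918*g^3 - 6.6304*g^2 - 3.3194*g + 0.5152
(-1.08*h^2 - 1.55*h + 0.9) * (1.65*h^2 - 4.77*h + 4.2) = -1.782*h^4 + 2.5941*h^3 + 4.3425*h^2 - 10.803*h + 3.78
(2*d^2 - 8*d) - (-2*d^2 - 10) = 4*d^2 - 8*d + 10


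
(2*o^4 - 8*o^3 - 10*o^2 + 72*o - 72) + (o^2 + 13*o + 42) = 2*o^4 - 8*o^3 - 9*o^2 + 85*o - 30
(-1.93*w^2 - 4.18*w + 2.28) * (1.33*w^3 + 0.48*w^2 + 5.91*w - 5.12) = -2.5669*w^5 - 6.4858*w^4 - 10.3803*w^3 - 13.7278*w^2 + 34.8764*w - 11.6736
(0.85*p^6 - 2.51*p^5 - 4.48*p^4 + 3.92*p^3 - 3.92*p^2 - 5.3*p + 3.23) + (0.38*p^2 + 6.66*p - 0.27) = 0.85*p^6 - 2.51*p^5 - 4.48*p^4 + 3.92*p^3 - 3.54*p^2 + 1.36*p + 2.96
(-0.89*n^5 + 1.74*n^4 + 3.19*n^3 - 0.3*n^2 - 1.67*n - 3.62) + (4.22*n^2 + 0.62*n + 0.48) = -0.89*n^5 + 1.74*n^4 + 3.19*n^3 + 3.92*n^2 - 1.05*n - 3.14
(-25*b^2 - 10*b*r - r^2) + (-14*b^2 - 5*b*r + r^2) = -39*b^2 - 15*b*r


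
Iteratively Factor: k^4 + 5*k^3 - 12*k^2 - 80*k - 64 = (k + 4)*(k^3 + k^2 - 16*k - 16) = (k - 4)*(k + 4)*(k^2 + 5*k + 4) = (k - 4)*(k + 1)*(k + 4)*(k + 4)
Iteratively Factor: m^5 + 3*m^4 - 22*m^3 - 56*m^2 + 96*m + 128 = (m + 4)*(m^4 - m^3 - 18*m^2 + 16*m + 32) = (m - 4)*(m + 4)*(m^3 + 3*m^2 - 6*m - 8) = (m - 4)*(m - 2)*(m + 4)*(m^2 + 5*m + 4) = (m - 4)*(m - 2)*(m + 4)^2*(m + 1)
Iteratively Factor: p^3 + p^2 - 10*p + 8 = (p - 2)*(p^2 + 3*p - 4) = (p - 2)*(p - 1)*(p + 4)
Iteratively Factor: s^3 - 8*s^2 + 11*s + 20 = (s - 4)*(s^2 - 4*s - 5) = (s - 4)*(s + 1)*(s - 5)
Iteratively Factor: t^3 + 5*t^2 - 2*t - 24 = (t + 4)*(t^2 + t - 6) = (t - 2)*(t + 4)*(t + 3)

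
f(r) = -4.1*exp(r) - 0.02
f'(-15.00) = 0.00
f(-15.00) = -0.02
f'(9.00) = -33222.64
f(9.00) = -33222.66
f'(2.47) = -48.47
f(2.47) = -48.49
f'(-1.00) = -1.51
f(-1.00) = -1.53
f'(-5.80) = -0.01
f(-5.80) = -0.03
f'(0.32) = -5.65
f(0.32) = -5.67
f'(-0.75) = -1.94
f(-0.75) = -1.96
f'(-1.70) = -0.75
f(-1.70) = -0.77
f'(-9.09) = -0.00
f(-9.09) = -0.02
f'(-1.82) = -0.66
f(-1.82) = -0.68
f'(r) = -4.1*exp(r)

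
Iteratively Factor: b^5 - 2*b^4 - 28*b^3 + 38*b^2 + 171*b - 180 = (b - 1)*(b^4 - b^3 - 29*b^2 + 9*b + 180) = (b - 1)*(b + 3)*(b^3 - 4*b^2 - 17*b + 60) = (b - 3)*(b - 1)*(b + 3)*(b^2 - b - 20) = (b - 5)*(b - 3)*(b - 1)*(b + 3)*(b + 4)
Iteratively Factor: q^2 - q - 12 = (q + 3)*(q - 4)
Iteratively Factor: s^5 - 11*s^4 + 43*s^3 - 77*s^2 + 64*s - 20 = (s - 5)*(s^4 - 6*s^3 + 13*s^2 - 12*s + 4) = (s - 5)*(s - 1)*(s^3 - 5*s^2 + 8*s - 4) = (s - 5)*(s - 2)*(s - 1)*(s^2 - 3*s + 2) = (s - 5)*(s - 2)^2*(s - 1)*(s - 1)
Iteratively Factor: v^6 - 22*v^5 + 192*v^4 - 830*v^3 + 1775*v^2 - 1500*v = (v - 5)*(v^5 - 17*v^4 + 107*v^3 - 295*v^2 + 300*v) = (v - 5)*(v - 3)*(v^4 - 14*v^3 + 65*v^2 - 100*v) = (v - 5)*(v - 4)*(v - 3)*(v^3 - 10*v^2 + 25*v) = (v - 5)^2*(v - 4)*(v - 3)*(v^2 - 5*v) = v*(v - 5)^2*(v - 4)*(v - 3)*(v - 5)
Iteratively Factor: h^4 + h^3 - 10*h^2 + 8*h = (h + 4)*(h^3 - 3*h^2 + 2*h) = h*(h + 4)*(h^2 - 3*h + 2) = h*(h - 1)*(h + 4)*(h - 2)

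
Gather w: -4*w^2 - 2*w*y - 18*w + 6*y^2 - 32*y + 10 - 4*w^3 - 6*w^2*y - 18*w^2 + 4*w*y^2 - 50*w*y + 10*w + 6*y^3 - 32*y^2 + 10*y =-4*w^3 + w^2*(-6*y - 22) + w*(4*y^2 - 52*y - 8) + 6*y^3 - 26*y^2 - 22*y + 10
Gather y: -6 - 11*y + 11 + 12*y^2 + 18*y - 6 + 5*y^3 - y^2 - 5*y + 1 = 5*y^3 + 11*y^2 + 2*y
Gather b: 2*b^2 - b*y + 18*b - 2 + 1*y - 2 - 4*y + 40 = 2*b^2 + b*(18 - y) - 3*y + 36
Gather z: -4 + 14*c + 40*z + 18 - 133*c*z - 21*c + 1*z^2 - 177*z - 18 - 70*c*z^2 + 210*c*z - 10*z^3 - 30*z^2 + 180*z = -7*c - 10*z^3 + z^2*(-70*c - 29) + z*(77*c + 43) - 4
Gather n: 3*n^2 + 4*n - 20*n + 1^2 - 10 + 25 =3*n^2 - 16*n + 16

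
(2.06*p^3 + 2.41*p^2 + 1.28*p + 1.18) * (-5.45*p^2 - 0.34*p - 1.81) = -11.227*p^5 - 13.8349*p^4 - 11.524*p^3 - 11.2283*p^2 - 2.718*p - 2.1358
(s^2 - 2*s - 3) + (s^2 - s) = 2*s^2 - 3*s - 3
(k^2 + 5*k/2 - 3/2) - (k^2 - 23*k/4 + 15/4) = 33*k/4 - 21/4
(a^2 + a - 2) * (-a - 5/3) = -a^3 - 8*a^2/3 + a/3 + 10/3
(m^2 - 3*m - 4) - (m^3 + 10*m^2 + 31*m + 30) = -m^3 - 9*m^2 - 34*m - 34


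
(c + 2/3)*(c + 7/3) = c^2 + 3*c + 14/9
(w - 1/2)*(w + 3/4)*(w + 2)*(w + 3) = w^4 + 21*w^3/4 + 55*w^2/8 - 3*w/8 - 9/4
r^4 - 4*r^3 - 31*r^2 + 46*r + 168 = (r - 7)*(r - 3)*(r + 2)*(r + 4)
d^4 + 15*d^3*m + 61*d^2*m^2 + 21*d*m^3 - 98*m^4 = (d - m)*(d + 2*m)*(d + 7*m)^2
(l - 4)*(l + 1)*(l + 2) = l^3 - l^2 - 10*l - 8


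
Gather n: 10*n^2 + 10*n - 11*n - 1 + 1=10*n^2 - n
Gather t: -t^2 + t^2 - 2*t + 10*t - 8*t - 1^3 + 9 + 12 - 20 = 0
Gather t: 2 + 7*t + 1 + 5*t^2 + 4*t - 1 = 5*t^2 + 11*t + 2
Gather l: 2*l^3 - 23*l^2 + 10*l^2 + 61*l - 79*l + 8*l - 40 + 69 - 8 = 2*l^3 - 13*l^2 - 10*l + 21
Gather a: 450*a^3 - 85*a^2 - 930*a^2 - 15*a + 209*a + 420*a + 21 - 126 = 450*a^3 - 1015*a^2 + 614*a - 105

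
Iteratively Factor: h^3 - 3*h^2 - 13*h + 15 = (h - 1)*(h^2 - 2*h - 15) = (h - 5)*(h - 1)*(h + 3)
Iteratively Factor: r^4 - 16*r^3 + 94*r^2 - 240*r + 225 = (r - 5)*(r^3 - 11*r^2 + 39*r - 45) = (r - 5)*(r - 3)*(r^2 - 8*r + 15) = (r - 5)^2*(r - 3)*(r - 3)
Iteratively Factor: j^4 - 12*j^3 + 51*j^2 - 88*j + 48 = (j - 4)*(j^3 - 8*j^2 + 19*j - 12) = (j - 4)*(j - 1)*(j^2 - 7*j + 12) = (j - 4)*(j - 3)*(j - 1)*(j - 4)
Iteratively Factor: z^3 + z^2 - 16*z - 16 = (z + 4)*(z^2 - 3*z - 4) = (z - 4)*(z + 4)*(z + 1)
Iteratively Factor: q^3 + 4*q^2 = (q + 4)*(q^2) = q*(q + 4)*(q)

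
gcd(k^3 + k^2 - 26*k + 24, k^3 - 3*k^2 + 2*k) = k - 1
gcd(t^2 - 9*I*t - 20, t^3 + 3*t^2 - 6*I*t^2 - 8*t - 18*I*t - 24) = t - 4*I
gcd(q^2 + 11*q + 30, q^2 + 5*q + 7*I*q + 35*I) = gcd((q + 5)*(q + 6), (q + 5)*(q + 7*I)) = q + 5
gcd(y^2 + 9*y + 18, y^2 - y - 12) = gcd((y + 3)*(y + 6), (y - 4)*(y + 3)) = y + 3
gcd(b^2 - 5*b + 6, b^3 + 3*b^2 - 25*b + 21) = b - 3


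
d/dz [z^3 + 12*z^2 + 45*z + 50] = 3*z^2 + 24*z + 45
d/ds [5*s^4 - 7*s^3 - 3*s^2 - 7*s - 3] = 20*s^3 - 21*s^2 - 6*s - 7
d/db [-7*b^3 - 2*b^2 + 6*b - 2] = -21*b^2 - 4*b + 6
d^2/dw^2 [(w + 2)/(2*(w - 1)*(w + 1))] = (w^3 + 6*w^2 + 3*w + 2)/(w^6 - 3*w^4 + 3*w^2 - 1)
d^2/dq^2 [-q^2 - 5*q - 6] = -2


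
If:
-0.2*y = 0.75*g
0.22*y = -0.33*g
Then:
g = 0.00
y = 0.00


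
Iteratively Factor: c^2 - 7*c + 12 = (c - 4)*(c - 3)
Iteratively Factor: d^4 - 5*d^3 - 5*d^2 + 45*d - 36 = (d - 1)*(d^3 - 4*d^2 - 9*d + 36) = (d - 4)*(d - 1)*(d^2 - 9) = (d - 4)*(d - 1)*(d + 3)*(d - 3)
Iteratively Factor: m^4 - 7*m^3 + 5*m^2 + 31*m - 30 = (m - 5)*(m^3 - 2*m^2 - 5*m + 6) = (m - 5)*(m - 1)*(m^2 - m - 6) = (m - 5)*(m - 1)*(m + 2)*(m - 3)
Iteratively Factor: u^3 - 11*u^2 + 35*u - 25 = (u - 1)*(u^2 - 10*u + 25) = (u - 5)*(u - 1)*(u - 5)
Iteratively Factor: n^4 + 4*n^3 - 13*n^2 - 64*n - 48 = (n + 4)*(n^3 - 13*n - 12) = (n + 1)*(n + 4)*(n^2 - n - 12) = (n + 1)*(n + 3)*(n + 4)*(n - 4)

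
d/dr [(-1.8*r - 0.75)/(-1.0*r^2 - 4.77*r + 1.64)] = (1.8*r^2 + 8.586*r - (1.8*r + 0.75)*(2.0*r + 4.77) - 2.952)/(1.0*r^2 + 4.77*r - 1.64)^2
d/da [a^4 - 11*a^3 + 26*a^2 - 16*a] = 4*a^3 - 33*a^2 + 52*a - 16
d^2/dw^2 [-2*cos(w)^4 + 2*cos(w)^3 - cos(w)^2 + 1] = 32*sin(w)^4 - 44*sin(w)^2 - 3*cos(w)/2 - 9*cos(3*w)/2 + 10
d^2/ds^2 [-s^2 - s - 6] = -2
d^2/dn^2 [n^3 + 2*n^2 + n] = 6*n + 4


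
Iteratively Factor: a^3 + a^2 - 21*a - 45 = (a + 3)*(a^2 - 2*a - 15) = (a + 3)^2*(a - 5)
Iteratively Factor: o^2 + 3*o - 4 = (o - 1)*(o + 4)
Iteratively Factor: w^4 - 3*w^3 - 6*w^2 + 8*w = (w - 4)*(w^3 + w^2 - 2*w) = (w - 4)*(w + 2)*(w^2 - w) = w*(w - 4)*(w + 2)*(w - 1)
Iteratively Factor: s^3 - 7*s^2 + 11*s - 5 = (s - 5)*(s^2 - 2*s + 1) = (s - 5)*(s - 1)*(s - 1)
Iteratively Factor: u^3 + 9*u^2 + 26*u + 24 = (u + 2)*(u^2 + 7*u + 12) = (u + 2)*(u + 4)*(u + 3)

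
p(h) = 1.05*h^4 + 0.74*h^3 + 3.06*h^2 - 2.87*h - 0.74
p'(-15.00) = -13770.17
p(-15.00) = 51389.56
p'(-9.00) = -2939.93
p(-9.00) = 6622.54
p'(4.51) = 455.17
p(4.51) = 550.85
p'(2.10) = 58.67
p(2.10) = 34.00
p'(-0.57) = -6.41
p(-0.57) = 1.86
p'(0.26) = -1.05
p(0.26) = -1.26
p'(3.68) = 259.03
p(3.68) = 259.58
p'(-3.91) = -243.92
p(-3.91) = 258.44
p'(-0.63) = -6.89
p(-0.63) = 2.26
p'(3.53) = 231.14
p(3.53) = 222.85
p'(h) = 4.2*h^3 + 2.22*h^2 + 6.12*h - 2.87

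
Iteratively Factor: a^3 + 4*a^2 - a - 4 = (a + 4)*(a^2 - 1) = (a + 1)*(a + 4)*(a - 1)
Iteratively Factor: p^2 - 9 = (p + 3)*(p - 3)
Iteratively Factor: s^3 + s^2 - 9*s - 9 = (s - 3)*(s^2 + 4*s + 3) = (s - 3)*(s + 1)*(s + 3)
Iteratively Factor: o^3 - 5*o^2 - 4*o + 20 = (o + 2)*(o^2 - 7*o + 10) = (o - 2)*(o + 2)*(o - 5)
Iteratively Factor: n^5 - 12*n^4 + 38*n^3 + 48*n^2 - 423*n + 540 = (n - 3)*(n^4 - 9*n^3 + 11*n^2 + 81*n - 180) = (n - 3)*(n + 3)*(n^3 - 12*n^2 + 47*n - 60) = (n - 3)^2*(n + 3)*(n^2 - 9*n + 20) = (n - 5)*(n - 3)^2*(n + 3)*(n - 4)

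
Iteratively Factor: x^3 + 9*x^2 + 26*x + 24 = (x + 3)*(x^2 + 6*x + 8) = (x + 2)*(x + 3)*(x + 4)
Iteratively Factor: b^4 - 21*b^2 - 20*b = (b - 5)*(b^3 + 5*b^2 + 4*b) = b*(b - 5)*(b^2 + 5*b + 4) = b*(b - 5)*(b + 4)*(b + 1)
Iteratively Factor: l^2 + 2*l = (l)*(l + 2)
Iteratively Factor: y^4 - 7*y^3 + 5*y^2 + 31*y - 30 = (y + 2)*(y^3 - 9*y^2 + 23*y - 15) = (y - 3)*(y + 2)*(y^2 - 6*y + 5) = (y - 5)*(y - 3)*(y + 2)*(y - 1)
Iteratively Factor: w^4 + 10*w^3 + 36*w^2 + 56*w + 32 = (w + 2)*(w^3 + 8*w^2 + 20*w + 16) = (w + 2)^2*(w^2 + 6*w + 8) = (w + 2)^2*(w + 4)*(w + 2)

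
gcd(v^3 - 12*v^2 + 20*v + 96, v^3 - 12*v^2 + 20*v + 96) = v^3 - 12*v^2 + 20*v + 96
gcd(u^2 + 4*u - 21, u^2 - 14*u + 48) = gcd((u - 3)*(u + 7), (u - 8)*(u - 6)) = 1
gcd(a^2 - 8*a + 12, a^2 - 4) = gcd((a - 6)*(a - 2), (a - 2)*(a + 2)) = a - 2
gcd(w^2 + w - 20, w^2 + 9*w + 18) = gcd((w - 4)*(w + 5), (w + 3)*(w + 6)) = 1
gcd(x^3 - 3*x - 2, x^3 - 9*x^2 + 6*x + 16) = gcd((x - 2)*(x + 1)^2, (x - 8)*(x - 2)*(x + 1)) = x^2 - x - 2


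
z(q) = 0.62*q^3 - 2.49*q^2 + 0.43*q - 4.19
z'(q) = 1.86*q^2 - 4.98*q + 0.43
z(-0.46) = -4.98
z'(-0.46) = 3.11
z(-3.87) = -79.08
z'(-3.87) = 47.56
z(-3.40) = -58.80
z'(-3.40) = 38.86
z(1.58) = -7.28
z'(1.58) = -2.80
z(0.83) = -5.19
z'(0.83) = -2.42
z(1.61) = -7.36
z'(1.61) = -2.77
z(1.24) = -6.30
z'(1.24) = -2.89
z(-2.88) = -40.89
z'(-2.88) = 30.20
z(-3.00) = -44.63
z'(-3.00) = 32.11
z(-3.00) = -44.63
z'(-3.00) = 32.11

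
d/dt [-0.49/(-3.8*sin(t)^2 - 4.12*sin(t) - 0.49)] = -(3.724*sin(t) + 2.0188)*cos(t)/(3.8*sin(t)^2 + 4.12*sin(t) + 0.49)^2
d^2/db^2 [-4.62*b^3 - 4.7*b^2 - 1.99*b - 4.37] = -27.72*b - 9.4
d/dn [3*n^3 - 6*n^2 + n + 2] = 9*n^2 - 12*n + 1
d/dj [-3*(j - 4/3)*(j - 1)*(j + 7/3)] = 37/3 - 9*j^2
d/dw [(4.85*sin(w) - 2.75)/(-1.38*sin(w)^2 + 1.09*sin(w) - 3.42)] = (6.693*sin(w)^2 - 7.59*sin(w) - 13.5895)*cos(w)/(1.9044*sin(w)^4 - 3.0084*sin(w)^3 + 10.6273*sin(w)^2 - 7.4556*sin(w) + 11.6964)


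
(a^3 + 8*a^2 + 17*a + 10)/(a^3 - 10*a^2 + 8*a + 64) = (a^2 + 6*a + 5)/(a^2 - 12*a + 32)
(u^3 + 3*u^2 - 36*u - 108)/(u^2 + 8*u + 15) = (u^2 - 36)/(u + 5)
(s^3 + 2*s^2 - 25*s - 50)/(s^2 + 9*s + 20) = (s^2 - 3*s - 10)/(s + 4)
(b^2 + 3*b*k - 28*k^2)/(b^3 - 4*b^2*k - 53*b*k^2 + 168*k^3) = (b - 4*k)/(b^2 - 11*b*k + 24*k^2)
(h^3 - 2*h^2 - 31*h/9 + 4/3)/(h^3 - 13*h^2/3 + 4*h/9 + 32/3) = (3*h - 1)/(3*h - 8)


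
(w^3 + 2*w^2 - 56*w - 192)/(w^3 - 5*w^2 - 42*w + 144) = (w + 4)/(w - 3)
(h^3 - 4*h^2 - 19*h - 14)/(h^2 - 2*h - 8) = (h^2 - 6*h - 7)/(h - 4)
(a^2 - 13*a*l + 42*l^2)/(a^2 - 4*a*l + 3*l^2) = (a^2 - 13*a*l + 42*l^2)/(a^2 - 4*a*l + 3*l^2)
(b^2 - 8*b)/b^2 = (b - 8)/b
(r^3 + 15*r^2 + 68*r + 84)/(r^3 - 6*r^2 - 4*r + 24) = (r^2 + 13*r + 42)/(r^2 - 8*r + 12)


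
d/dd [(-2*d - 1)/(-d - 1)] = (d + 1)^(-2)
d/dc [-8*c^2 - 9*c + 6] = -16*c - 9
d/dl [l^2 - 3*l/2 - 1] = 2*l - 3/2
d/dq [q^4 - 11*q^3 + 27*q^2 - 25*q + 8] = 4*q^3 - 33*q^2 + 54*q - 25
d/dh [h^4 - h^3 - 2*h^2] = h*(4*h^2 - 3*h - 4)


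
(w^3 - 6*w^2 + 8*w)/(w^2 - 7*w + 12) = w*(w - 2)/(w - 3)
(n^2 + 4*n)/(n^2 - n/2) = 2*(n + 4)/(2*n - 1)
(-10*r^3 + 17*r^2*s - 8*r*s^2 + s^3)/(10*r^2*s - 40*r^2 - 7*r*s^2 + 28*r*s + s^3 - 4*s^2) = (-r + s)/(s - 4)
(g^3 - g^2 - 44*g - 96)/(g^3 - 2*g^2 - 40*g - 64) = (g + 3)/(g + 2)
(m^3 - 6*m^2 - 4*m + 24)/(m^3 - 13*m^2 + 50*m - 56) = (m^2 - 4*m - 12)/(m^2 - 11*m + 28)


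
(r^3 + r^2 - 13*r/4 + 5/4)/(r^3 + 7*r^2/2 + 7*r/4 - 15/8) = 2*(r - 1)/(2*r + 3)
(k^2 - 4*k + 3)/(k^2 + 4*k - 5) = (k - 3)/(k + 5)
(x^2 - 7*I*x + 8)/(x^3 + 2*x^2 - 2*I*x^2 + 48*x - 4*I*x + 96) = (x + I)/(x^2 + x*(2 + 6*I) + 12*I)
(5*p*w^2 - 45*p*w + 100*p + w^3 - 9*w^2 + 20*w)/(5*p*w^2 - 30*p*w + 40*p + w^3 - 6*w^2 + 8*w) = (w - 5)/(w - 2)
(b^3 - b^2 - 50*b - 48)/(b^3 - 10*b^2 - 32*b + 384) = (b + 1)/(b - 8)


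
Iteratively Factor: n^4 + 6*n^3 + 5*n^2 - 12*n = (n - 1)*(n^3 + 7*n^2 + 12*n) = (n - 1)*(n + 4)*(n^2 + 3*n) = (n - 1)*(n + 3)*(n + 4)*(n)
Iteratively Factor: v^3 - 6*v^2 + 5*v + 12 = (v - 3)*(v^2 - 3*v - 4) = (v - 4)*(v - 3)*(v + 1)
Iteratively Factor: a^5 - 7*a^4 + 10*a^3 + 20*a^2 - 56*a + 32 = (a - 4)*(a^4 - 3*a^3 - 2*a^2 + 12*a - 8) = (a - 4)*(a - 2)*(a^3 - a^2 - 4*a + 4) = (a - 4)*(a - 2)*(a - 1)*(a^2 - 4) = (a - 4)*(a - 2)^2*(a - 1)*(a + 2)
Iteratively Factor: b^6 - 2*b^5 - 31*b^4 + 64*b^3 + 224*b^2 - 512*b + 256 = (b - 4)*(b^5 + 2*b^4 - 23*b^3 - 28*b^2 + 112*b - 64) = (b - 4)*(b + 4)*(b^4 - 2*b^3 - 15*b^2 + 32*b - 16) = (b - 4)*(b + 4)^2*(b^3 - 6*b^2 + 9*b - 4) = (b - 4)*(b - 1)*(b + 4)^2*(b^2 - 5*b + 4) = (b - 4)*(b - 1)^2*(b + 4)^2*(b - 4)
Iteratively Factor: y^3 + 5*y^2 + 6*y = (y + 2)*(y^2 + 3*y) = (y + 2)*(y + 3)*(y)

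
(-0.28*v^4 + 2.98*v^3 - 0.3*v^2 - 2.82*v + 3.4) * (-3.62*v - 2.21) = 1.0136*v^5 - 10.1688*v^4 - 5.4998*v^3 + 10.8714*v^2 - 6.0758*v - 7.514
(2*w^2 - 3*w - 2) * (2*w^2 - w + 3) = 4*w^4 - 8*w^3 + 5*w^2 - 7*w - 6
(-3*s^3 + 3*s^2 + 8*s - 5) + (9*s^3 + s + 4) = 6*s^3 + 3*s^2 + 9*s - 1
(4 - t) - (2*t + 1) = 3 - 3*t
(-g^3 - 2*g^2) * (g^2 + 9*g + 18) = -g^5 - 11*g^4 - 36*g^3 - 36*g^2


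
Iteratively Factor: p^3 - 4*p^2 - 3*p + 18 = (p - 3)*(p^2 - p - 6) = (p - 3)*(p + 2)*(p - 3)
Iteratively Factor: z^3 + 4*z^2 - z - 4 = (z + 4)*(z^2 - 1) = (z + 1)*(z + 4)*(z - 1)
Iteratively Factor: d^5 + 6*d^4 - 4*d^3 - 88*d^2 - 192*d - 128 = (d - 4)*(d^4 + 10*d^3 + 36*d^2 + 56*d + 32) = (d - 4)*(d + 2)*(d^3 + 8*d^2 + 20*d + 16) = (d - 4)*(d + 2)*(d + 4)*(d^2 + 4*d + 4) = (d - 4)*(d + 2)^2*(d + 4)*(d + 2)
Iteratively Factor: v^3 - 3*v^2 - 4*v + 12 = (v - 2)*(v^2 - v - 6) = (v - 3)*(v - 2)*(v + 2)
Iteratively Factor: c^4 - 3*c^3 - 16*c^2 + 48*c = (c - 4)*(c^3 + c^2 - 12*c) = (c - 4)*(c + 4)*(c^2 - 3*c) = (c - 4)*(c - 3)*(c + 4)*(c)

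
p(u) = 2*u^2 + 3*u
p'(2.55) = 13.20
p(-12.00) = 252.00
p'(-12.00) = -45.00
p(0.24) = 0.84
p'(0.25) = 4.00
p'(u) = 4*u + 3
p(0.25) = 0.88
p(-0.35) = -0.80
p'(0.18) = 3.72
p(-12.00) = 252.00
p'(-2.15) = -5.60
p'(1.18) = 7.72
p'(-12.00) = -45.00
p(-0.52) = -1.02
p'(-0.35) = 1.60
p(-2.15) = 2.80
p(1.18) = 6.32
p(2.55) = 20.66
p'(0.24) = 3.96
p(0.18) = 0.60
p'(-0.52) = 0.92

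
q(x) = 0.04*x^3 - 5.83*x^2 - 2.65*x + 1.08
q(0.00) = 1.08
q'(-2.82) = 31.19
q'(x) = 0.12*x^2 - 11.66*x - 2.65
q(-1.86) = -14.42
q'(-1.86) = 19.45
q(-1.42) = -7.03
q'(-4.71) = 54.93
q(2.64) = -45.81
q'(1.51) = -19.98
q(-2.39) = -26.43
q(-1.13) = -3.43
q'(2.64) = -32.60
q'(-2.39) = 25.90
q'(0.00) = -2.65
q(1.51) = -16.08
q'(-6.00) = 71.63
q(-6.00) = -201.54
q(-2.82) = -38.71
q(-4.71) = -119.95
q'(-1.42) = 14.15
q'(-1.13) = 10.68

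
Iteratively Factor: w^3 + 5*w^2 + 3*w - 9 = (w + 3)*(w^2 + 2*w - 3) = (w - 1)*(w + 3)*(w + 3)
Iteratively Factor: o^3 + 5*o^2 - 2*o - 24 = (o + 3)*(o^2 + 2*o - 8) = (o - 2)*(o + 3)*(o + 4)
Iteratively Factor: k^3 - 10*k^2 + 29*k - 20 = (k - 5)*(k^2 - 5*k + 4) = (k - 5)*(k - 1)*(k - 4)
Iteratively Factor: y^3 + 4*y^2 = (y + 4)*(y^2) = y*(y + 4)*(y)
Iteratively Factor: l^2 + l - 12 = (l - 3)*(l + 4)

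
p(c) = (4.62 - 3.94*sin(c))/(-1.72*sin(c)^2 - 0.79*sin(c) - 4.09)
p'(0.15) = 1.21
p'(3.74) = -0.41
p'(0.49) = 0.97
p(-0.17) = -1.32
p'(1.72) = -0.10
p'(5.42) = 0.12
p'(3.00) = -1.21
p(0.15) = -0.95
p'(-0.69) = 0.29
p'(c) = (4.62 - 3.94*sin(c))*(3.44*sin(c)*cos(c) + 0.79*cos(c))/(-1.72*sin(c)^2 - 0.79*sin(c) - 4.09)^2 - 3.94*cos(c)/(-1.72*sin(c)^2 - 0.79*sin(c) - 4.09)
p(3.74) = -1.63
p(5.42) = -1.70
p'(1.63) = -0.04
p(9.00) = -0.64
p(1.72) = -0.11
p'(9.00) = -1.03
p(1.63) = -0.10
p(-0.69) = -1.66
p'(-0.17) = 1.04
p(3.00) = -0.96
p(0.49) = -0.57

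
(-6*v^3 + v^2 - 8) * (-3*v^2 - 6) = 18*v^5 - 3*v^4 + 36*v^3 + 18*v^2 + 48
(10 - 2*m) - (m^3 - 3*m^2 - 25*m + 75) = -m^3 + 3*m^2 + 23*m - 65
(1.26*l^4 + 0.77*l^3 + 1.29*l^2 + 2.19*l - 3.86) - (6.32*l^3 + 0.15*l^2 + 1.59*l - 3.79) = 1.26*l^4 - 5.55*l^3 + 1.14*l^2 + 0.6*l - 0.0699999999999998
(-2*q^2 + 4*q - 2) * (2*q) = -4*q^3 + 8*q^2 - 4*q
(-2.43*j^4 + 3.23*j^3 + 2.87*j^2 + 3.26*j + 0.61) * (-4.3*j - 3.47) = 10.449*j^5 - 5.4569*j^4 - 23.5491*j^3 - 23.9769*j^2 - 13.9352*j - 2.1167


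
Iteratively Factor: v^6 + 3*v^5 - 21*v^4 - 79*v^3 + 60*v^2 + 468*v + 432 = (v + 3)*(v^5 - 21*v^3 - 16*v^2 + 108*v + 144) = (v + 3)^2*(v^4 - 3*v^3 - 12*v^2 + 20*v + 48) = (v - 3)*(v + 3)^2*(v^3 - 12*v - 16) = (v - 3)*(v + 2)*(v + 3)^2*(v^2 - 2*v - 8) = (v - 4)*(v - 3)*(v + 2)*(v + 3)^2*(v + 2)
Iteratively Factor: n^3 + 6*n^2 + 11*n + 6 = (n + 1)*(n^2 + 5*n + 6) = (n + 1)*(n + 2)*(n + 3)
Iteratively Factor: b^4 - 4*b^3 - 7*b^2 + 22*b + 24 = (b - 3)*(b^3 - b^2 - 10*b - 8) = (b - 3)*(b + 1)*(b^2 - 2*b - 8) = (b - 4)*(b - 3)*(b + 1)*(b + 2)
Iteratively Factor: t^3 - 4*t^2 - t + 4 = (t - 4)*(t^2 - 1) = (t - 4)*(t - 1)*(t + 1)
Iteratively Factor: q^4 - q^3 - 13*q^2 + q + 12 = (q - 1)*(q^3 - 13*q - 12) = (q - 4)*(q - 1)*(q^2 + 4*q + 3) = (q - 4)*(q - 1)*(q + 1)*(q + 3)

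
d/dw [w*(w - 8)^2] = (w - 8)*(3*w - 8)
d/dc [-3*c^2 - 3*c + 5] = -6*c - 3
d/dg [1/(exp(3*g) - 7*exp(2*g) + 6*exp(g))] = (-3*exp(2*g) + 14*exp(g) - 6)*exp(-g)/(exp(2*g) - 7*exp(g) + 6)^2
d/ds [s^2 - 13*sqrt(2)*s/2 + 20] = 2*s - 13*sqrt(2)/2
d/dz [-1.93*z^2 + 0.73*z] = 0.73 - 3.86*z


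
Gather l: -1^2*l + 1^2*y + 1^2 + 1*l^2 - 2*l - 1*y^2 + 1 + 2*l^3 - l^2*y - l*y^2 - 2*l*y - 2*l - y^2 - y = 2*l^3 + l^2*(1 - y) + l*(-y^2 - 2*y - 5) - 2*y^2 + 2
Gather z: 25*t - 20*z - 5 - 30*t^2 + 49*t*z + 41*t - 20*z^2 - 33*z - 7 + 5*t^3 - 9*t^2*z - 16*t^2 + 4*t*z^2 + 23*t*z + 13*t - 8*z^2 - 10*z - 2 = 5*t^3 - 46*t^2 + 79*t + z^2*(4*t - 28) + z*(-9*t^2 + 72*t - 63) - 14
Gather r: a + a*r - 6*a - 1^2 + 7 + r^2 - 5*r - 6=-5*a + r^2 + r*(a - 5)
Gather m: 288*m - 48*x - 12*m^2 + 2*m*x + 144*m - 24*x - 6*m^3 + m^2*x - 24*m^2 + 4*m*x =-6*m^3 + m^2*(x - 36) + m*(6*x + 432) - 72*x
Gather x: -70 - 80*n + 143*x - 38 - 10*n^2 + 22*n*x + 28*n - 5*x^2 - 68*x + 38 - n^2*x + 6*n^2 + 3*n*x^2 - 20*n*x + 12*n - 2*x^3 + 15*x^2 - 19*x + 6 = -4*n^2 - 40*n - 2*x^3 + x^2*(3*n + 10) + x*(-n^2 + 2*n + 56) - 64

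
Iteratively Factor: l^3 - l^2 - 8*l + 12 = (l - 2)*(l^2 + l - 6) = (l - 2)^2*(l + 3)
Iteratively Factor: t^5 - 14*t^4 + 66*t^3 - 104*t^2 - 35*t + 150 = (t - 2)*(t^4 - 12*t^3 + 42*t^2 - 20*t - 75) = (t - 2)*(t + 1)*(t^3 - 13*t^2 + 55*t - 75) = (t - 5)*(t - 2)*(t + 1)*(t^2 - 8*t + 15) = (t - 5)*(t - 3)*(t - 2)*(t + 1)*(t - 5)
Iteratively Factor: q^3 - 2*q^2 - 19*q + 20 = (q + 4)*(q^2 - 6*q + 5) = (q - 5)*(q + 4)*(q - 1)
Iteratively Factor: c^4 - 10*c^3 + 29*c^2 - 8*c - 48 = (c - 4)*(c^3 - 6*c^2 + 5*c + 12) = (c - 4)*(c - 3)*(c^2 - 3*c - 4) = (c - 4)*(c - 3)*(c + 1)*(c - 4)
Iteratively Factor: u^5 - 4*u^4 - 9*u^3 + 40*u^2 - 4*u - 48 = (u - 2)*(u^4 - 2*u^3 - 13*u^2 + 14*u + 24) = (u - 2)*(u + 3)*(u^3 - 5*u^2 + 2*u + 8) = (u - 2)^2*(u + 3)*(u^2 - 3*u - 4) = (u - 2)^2*(u + 1)*(u + 3)*(u - 4)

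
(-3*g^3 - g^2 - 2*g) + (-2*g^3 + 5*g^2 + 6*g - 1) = -5*g^3 + 4*g^2 + 4*g - 1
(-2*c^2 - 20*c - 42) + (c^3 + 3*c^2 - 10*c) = c^3 + c^2 - 30*c - 42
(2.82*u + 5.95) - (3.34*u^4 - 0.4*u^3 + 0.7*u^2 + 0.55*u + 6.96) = -3.34*u^4 + 0.4*u^3 - 0.7*u^2 + 2.27*u - 1.01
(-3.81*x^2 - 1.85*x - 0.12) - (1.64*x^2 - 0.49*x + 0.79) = -5.45*x^2 - 1.36*x - 0.91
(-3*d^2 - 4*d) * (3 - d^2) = 3*d^4 + 4*d^3 - 9*d^2 - 12*d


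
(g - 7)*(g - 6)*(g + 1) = g^3 - 12*g^2 + 29*g + 42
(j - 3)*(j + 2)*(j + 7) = j^3 + 6*j^2 - 13*j - 42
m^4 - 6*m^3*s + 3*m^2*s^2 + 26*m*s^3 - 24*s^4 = (m - 4*s)*(m - 3*s)*(m - s)*(m + 2*s)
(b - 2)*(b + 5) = b^2 + 3*b - 10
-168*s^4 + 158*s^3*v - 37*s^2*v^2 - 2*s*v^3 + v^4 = (-4*s + v)*(-3*s + v)*(-2*s + v)*(7*s + v)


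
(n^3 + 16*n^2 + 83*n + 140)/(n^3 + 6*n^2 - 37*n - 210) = (n + 4)/(n - 6)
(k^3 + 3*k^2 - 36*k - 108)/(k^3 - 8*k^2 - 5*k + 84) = (k^2 - 36)/(k^2 - 11*k + 28)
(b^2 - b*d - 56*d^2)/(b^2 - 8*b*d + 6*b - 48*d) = (b + 7*d)/(b + 6)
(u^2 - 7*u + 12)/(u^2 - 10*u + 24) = (u - 3)/(u - 6)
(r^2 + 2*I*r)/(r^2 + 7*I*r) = (r + 2*I)/(r + 7*I)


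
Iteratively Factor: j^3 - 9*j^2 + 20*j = (j - 5)*(j^2 - 4*j) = (j - 5)*(j - 4)*(j)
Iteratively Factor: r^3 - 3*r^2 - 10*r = (r - 5)*(r^2 + 2*r) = (r - 5)*(r + 2)*(r)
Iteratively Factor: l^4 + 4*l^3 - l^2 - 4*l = (l + 4)*(l^3 - l) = l*(l + 4)*(l^2 - 1) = l*(l - 1)*(l + 4)*(l + 1)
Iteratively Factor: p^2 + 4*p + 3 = (p + 1)*(p + 3)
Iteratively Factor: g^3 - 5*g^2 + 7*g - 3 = (g - 3)*(g^2 - 2*g + 1) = (g - 3)*(g - 1)*(g - 1)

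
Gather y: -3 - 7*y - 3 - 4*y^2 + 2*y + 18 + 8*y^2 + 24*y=4*y^2 + 19*y + 12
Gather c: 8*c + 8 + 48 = 8*c + 56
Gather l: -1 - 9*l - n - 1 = -9*l - n - 2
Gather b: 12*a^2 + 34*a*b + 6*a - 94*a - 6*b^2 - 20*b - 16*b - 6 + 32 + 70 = 12*a^2 - 88*a - 6*b^2 + b*(34*a - 36) + 96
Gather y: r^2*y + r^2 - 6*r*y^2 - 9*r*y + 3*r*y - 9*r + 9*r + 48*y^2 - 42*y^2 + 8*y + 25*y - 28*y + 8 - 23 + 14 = r^2 + y^2*(6 - 6*r) + y*(r^2 - 6*r + 5) - 1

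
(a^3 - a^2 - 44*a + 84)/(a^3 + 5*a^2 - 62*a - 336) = (a^2 - 8*a + 12)/(a^2 - 2*a - 48)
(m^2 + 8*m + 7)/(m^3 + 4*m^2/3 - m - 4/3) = 3*(m + 7)/(3*m^2 + m - 4)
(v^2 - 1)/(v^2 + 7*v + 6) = (v - 1)/(v + 6)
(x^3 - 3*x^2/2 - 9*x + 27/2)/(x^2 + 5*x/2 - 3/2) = (2*x^2 - 9*x + 9)/(2*x - 1)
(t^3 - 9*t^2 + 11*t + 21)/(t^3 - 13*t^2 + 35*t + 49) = (t - 3)/(t - 7)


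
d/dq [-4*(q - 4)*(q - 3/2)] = 22 - 8*q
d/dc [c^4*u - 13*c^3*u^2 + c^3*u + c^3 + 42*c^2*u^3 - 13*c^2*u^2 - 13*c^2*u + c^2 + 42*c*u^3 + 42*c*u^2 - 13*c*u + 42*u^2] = 4*c^3*u - 39*c^2*u^2 + 3*c^2*u + 3*c^2 + 84*c*u^3 - 26*c*u^2 - 26*c*u + 2*c + 42*u^3 + 42*u^2 - 13*u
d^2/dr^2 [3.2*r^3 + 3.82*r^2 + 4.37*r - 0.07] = 19.2*r + 7.64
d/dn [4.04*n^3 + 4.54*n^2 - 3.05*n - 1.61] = 12.12*n^2 + 9.08*n - 3.05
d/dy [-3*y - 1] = -3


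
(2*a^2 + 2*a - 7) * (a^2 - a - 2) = 2*a^4 - 13*a^2 + 3*a + 14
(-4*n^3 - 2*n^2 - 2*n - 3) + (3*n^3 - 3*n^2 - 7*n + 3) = -n^3 - 5*n^2 - 9*n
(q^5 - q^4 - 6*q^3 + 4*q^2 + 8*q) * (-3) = -3*q^5 + 3*q^4 + 18*q^3 - 12*q^2 - 24*q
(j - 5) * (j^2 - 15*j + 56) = j^3 - 20*j^2 + 131*j - 280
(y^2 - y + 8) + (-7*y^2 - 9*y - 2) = -6*y^2 - 10*y + 6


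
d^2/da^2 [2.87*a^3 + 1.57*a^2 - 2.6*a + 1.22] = 17.22*a + 3.14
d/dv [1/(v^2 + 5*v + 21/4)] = 16*(-2*v - 5)/(4*v^2 + 20*v + 21)^2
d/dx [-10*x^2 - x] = -20*x - 1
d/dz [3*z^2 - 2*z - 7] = 6*z - 2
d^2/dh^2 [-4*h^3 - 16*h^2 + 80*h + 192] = -24*h - 32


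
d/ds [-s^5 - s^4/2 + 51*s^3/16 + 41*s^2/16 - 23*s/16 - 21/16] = -5*s^4 - 2*s^3 + 153*s^2/16 + 41*s/8 - 23/16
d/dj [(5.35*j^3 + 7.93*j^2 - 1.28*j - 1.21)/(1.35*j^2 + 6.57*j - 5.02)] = (7.2225*j^4 + 70.299*j^3 - 26.7429*j^2 - 76.3502*j + 14.3753)/(1.8225*j^4 + 17.739*j^3 + 29.6109*j^2 - 65.9628*j + 25.2004)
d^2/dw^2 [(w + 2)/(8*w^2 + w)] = 4*(32*w^3 + 192*w^2 + 24*w + 1)/(w^3*(512*w^3 + 192*w^2 + 24*w + 1))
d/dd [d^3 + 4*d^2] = d*(3*d + 8)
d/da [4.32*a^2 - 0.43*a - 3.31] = 8.64*a - 0.43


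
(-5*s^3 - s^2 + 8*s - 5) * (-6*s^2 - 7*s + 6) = 30*s^5 + 41*s^4 - 71*s^3 - 32*s^2 + 83*s - 30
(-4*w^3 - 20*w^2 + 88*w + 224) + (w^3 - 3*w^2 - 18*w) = -3*w^3 - 23*w^2 + 70*w + 224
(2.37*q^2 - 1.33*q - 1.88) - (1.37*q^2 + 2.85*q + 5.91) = 1.0*q^2 - 4.18*q - 7.79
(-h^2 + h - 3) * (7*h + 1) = -7*h^3 + 6*h^2 - 20*h - 3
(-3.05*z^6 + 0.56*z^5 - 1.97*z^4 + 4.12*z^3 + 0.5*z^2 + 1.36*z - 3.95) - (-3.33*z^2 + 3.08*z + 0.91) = -3.05*z^6 + 0.56*z^5 - 1.97*z^4 + 4.12*z^3 + 3.83*z^2 - 1.72*z - 4.86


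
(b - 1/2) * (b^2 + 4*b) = b^3 + 7*b^2/2 - 2*b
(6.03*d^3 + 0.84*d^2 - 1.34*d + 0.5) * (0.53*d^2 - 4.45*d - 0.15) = 3.1959*d^5 - 26.3883*d^4 - 5.3527*d^3 + 6.102*d^2 - 2.024*d - 0.075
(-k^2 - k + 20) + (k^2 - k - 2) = 18 - 2*k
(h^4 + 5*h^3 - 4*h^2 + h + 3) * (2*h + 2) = 2*h^5 + 12*h^4 + 2*h^3 - 6*h^2 + 8*h + 6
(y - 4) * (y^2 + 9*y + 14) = y^3 + 5*y^2 - 22*y - 56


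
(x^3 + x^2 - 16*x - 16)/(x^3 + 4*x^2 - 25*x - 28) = (x + 4)/(x + 7)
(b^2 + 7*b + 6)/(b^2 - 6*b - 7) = (b + 6)/(b - 7)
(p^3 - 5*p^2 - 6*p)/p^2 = p - 5 - 6/p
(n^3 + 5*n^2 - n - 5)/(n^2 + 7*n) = (n^3 + 5*n^2 - n - 5)/(n*(n + 7))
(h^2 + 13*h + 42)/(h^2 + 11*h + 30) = (h + 7)/(h + 5)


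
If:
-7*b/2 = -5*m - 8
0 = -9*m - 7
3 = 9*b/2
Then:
No Solution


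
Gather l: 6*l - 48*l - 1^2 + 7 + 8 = 14 - 42*l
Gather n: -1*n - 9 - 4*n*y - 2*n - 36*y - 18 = n*(-4*y - 3) - 36*y - 27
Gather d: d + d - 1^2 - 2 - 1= 2*d - 4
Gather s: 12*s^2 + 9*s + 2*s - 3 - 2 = 12*s^2 + 11*s - 5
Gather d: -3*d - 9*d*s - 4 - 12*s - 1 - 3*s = d*(-9*s - 3) - 15*s - 5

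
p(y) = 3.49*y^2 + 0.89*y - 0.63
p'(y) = 6.98*y + 0.89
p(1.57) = 9.37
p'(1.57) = 11.85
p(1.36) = 7.04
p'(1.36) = 10.38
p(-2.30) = 15.79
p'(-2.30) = -15.16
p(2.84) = 30.05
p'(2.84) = 20.71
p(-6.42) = 137.50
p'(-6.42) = -43.92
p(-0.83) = 1.04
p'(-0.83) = -4.90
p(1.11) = 4.66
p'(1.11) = 8.64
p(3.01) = 33.67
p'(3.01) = 21.90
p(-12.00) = 491.25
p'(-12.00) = -82.87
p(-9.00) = 274.05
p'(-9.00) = -61.93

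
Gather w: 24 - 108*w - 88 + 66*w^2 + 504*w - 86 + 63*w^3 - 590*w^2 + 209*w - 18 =63*w^3 - 524*w^2 + 605*w - 168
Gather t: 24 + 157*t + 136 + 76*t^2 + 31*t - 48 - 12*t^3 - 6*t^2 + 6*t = -12*t^3 + 70*t^2 + 194*t + 112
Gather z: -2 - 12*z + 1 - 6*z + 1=-18*z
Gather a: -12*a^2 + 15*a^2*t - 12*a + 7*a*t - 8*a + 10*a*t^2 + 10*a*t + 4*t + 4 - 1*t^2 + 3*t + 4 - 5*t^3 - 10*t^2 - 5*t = a^2*(15*t - 12) + a*(10*t^2 + 17*t - 20) - 5*t^3 - 11*t^2 + 2*t + 8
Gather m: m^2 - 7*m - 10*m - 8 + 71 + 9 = m^2 - 17*m + 72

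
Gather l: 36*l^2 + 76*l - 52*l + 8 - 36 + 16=36*l^2 + 24*l - 12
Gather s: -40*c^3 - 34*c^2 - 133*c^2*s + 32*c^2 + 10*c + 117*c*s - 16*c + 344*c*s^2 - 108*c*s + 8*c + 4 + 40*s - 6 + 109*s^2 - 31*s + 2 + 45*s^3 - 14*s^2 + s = -40*c^3 - 2*c^2 + 2*c + 45*s^3 + s^2*(344*c + 95) + s*(-133*c^2 + 9*c + 10)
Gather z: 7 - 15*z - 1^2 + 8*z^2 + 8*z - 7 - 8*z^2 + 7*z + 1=0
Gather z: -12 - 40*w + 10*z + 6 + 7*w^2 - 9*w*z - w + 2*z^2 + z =7*w^2 - 41*w + 2*z^2 + z*(11 - 9*w) - 6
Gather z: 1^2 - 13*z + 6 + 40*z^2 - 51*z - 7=40*z^2 - 64*z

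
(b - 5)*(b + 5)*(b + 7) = b^3 + 7*b^2 - 25*b - 175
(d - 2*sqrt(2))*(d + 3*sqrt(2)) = d^2 + sqrt(2)*d - 12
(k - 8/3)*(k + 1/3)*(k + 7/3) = k^3 - 19*k/3 - 56/27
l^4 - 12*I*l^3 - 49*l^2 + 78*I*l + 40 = (l - 5*I)*(l - 4*I)*(l - 2*I)*(l - I)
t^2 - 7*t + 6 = (t - 6)*(t - 1)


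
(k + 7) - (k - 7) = 14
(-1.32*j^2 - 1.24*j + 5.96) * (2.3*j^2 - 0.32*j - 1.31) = -3.036*j^4 - 2.4296*j^3 + 15.834*j^2 - 0.2828*j - 7.8076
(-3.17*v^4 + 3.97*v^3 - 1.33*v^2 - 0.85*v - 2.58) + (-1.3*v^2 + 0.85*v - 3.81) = -3.17*v^4 + 3.97*v^3 - 2.63*v^2 - 6.39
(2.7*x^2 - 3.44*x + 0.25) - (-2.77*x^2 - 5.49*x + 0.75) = 5.47*x^2 + 2.05*x - 0.5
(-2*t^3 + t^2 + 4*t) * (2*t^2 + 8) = -4*t^5 + 2*t^4 - 8*t^3 + 8*t^2 + 32*t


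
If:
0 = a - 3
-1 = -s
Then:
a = 3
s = 1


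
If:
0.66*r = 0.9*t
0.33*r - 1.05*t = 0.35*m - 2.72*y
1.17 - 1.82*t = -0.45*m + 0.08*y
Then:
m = 5.5109151047409*y - 0.773980154355017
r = 1.79813571213792*y + 0.615666031873309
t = 1.31863285556781*y + 0.45148842337376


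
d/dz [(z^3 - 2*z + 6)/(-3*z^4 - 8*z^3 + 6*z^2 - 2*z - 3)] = 3*(z^6 - 4*z^4 + 12*z^3 + 49*z^2 - 24*z + 6)/(9*z^8 + 48*z^7 + 28*z^6 - 84*z^5 + 86*z^4 + 24*z^3 - 32*z^2 + 12*z + 9)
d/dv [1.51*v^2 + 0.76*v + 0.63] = 3.02*v + 0.76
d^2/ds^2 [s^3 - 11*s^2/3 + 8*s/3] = 6*s - 22/3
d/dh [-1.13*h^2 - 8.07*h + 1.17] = -2.26*h - 8.07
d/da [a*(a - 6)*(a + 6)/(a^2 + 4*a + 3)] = (a^4 + 8*a^3 + 45*a^2 - 108)/(a^4 + 8*a^3 + 22*a^2 + 24*a + 9)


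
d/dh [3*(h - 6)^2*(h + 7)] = 3*(h - 6)*(3*h + 8)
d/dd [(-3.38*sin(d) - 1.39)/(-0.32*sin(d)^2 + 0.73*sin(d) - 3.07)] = (-1.0816*sin(d)^2 - 0.8896*sin(d) + 11.3913)*cos(d)/(0.1024*sin(d)^4 - 0.4672*sin(d)^3 + 2.4977*sin(d)^2 - 4.4822*sin(d) + 9.4249)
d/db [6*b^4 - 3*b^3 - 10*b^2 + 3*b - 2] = 24*b^3 - 9*b^2 - 20*b + 3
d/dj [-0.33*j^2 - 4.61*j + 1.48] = -0.66*j - 4.61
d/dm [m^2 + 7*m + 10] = 2*m + 7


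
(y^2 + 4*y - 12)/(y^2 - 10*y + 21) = (y^2 + 4*y - 12)/(y^2 - 10*y + 21)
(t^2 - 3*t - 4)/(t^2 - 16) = (t + 1)/(t + 4)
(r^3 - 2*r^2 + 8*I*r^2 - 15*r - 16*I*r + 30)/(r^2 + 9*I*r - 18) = (r^2 + r*(-2 + 5*I) - 10*I)/(r + 6*I)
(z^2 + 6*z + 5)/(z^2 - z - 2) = (z + 5)/(z - 2)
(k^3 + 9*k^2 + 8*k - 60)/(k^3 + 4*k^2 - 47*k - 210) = (k - 2)/(k - 7)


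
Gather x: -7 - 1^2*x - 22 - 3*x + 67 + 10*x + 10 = 6*x + 48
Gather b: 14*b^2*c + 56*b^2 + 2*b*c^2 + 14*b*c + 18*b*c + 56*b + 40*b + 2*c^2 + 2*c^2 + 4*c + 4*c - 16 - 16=b^2*(14*c + 56) + b*(2*c^2 + 32*c + 96) + 4*c^2 + 8*c - 32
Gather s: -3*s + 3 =3 - 3*s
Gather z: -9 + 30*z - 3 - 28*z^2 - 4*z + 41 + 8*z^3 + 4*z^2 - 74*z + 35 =8*z^3 - 24*z^2 - 48*z + 64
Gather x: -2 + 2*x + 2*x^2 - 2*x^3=-2*x^3 + 2*x^2 + 2*x - 2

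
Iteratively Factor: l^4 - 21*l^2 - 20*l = (l - 5)*(l^3 + 5*l^2 + 4*l) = l*(l - 5)*(l^2 + 5*l + 4) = l*(l - 5)*(l + 4)*(l + 1)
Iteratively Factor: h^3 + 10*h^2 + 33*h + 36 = (h + 3)*(h^2 + 7*h + 12) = (h + 3)*(h + 4)*(h + 3)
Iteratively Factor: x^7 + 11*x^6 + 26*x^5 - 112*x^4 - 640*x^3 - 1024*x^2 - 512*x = (x)*(x^6 + 11*x^5 + 26*x^4 - 112*x^3 - 640*x^2 - 1024*x - 512) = x*(x + 2)*(x^5 + 9*x^4 + 8*x^3 - 128*x^2 - 384*x - 256) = x*(x - 4)*(x + 2)*(x^4 + 13*x^3 + 60*x^2 + 112*x + 64) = x*(x - 4)*(x + 2)*(x + 4)*(x^3 + 9*x^2 + 24*x + 16) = x*(x - 4)*(x + 1)*(x + 2)*(x + 4)*(x^2 + 8*x + 16) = x*(x - 4)*(x + 1)*(x + 2)*(x + 4)^2*(x + 4)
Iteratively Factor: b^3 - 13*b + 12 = (b - 1)*(b^2 + b - 12) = (b - 3)*(b - 1)*(b + 4)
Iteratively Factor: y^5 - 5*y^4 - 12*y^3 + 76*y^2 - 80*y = (y + 4)*(y^4 - 9*y^3 + 24*y^2 - 20*y) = y*(y + 4)*(y^3 - 9*y^2 + 24*y - 20) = y*(y - 2)*(y + 4)*(y^2 - 7*y + 10) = y*(y - 2)^2*(y + 4)*(y - 5)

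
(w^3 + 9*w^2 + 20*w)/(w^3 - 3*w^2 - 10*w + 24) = w*(w^2 + 9*w + 20)/(w^3 - 3*w^2 - 10*w + 24)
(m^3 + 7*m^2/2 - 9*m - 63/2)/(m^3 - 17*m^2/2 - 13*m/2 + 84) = (2*m^2 + m - 21)/(2*m^2 - 23*m + 56)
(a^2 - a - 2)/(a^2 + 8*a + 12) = (a^2 - a - 2)/(a^2 + 8*a + 12)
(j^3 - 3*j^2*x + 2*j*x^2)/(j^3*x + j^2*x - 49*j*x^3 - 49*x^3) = j*(j^2 - 3*j*x + 2*x^2)/(x*(j^3 + j^2 - 49*j*x^2 - 49*x^2))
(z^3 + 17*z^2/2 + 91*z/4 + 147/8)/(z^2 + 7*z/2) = z + 5 + 21/(4*z)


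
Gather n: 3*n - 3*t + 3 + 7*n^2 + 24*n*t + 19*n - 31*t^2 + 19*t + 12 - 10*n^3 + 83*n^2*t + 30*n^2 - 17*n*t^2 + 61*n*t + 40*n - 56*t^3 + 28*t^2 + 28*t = -10*n^3 + n^2*(83*t + 37) + n*(-17*t^2 + 85*t + 62) - 56*t^3 - 3*t^2 + 44*t + 15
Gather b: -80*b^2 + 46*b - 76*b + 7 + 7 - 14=-80*b^2 - 30*b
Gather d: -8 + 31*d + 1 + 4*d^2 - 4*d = 4*d^2 + 27*d - 7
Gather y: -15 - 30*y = -30*y - 15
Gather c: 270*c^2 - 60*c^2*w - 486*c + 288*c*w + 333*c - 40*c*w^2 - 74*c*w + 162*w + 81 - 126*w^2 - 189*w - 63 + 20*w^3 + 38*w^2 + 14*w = c^2*(270 - 60*w) + c*(-40*w^2 + 214*w - 153) + 20*w^3 - 88*w^2 - 13*w + 18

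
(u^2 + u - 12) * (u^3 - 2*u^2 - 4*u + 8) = u^5 - u^4 - 18*u^3 + 28*u^2 + 56*u - 96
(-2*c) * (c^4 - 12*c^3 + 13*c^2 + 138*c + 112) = -2*c^5 + 24*c^4 - 26*c^3 - 276*c^2 - 224*c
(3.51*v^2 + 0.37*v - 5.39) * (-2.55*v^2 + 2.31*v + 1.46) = -8.9505*v^4 + 7.1646*v^3 + 19.7238*v^2 - 11.9107*v - 7.8694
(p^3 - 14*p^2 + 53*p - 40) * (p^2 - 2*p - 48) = p^5 - 16*p^4 + 33*p^3 + 526*p^2 - 2464*p + 1920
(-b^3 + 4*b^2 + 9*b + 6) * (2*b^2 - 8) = -2*b^5 + 8*b^4 + 26*b^3 - 20*b^2 - 72*b - 48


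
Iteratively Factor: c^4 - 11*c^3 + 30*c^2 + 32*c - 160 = (c - 4)*(c^3 - 7*c^2 + 2*c + 40) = (c - 4)^2*(c^2 - 3*c - 10) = (c - 5)*(c - 4)^2*(c + 2)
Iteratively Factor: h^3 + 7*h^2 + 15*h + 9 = (h + 3)*(h^2 + 4*h + 3) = (h + 1)*(h + 3)*(h + 3)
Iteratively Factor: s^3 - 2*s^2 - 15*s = (s + 3)*(s^2 - 5*s) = (s - 5)*(s + 3)*(s)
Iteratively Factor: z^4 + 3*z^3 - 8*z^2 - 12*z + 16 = (z - 1)*(z^3 + 4*z^2 - 4*z - 16) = (z - 1)*(z + 2)*(z^2 + 2*z - 8) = (z - 2)*(z - 1)*(z + 2)*(z + 4)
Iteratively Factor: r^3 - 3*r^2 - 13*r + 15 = (r + 3)*(r^2 - 6*r + 5) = (r - 5)*(r + 3)*(r - 1)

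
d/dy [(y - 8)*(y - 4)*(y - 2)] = 3*y^2 - 28*y + 56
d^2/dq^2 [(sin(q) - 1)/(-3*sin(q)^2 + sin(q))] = (9*sin(q)^2 - 33*sin(q) - 9 + 53/sin(q) - 18/sin(q)^2 + 2/sin(q)^3)/(3*sin(q) - 1)^3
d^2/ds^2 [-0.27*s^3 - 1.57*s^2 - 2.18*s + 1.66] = -1.62*s - 3.14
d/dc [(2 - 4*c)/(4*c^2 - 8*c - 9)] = 4*(4*c^2 - 4*c + 13)/(16*c^4 - 64*c^3 - 8*c^2 + 144*c + 81)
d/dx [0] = 0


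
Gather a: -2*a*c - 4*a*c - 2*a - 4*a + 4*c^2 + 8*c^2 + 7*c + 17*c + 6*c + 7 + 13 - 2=a*(-6*c - 6) + 12*c^2 + 30*c + 18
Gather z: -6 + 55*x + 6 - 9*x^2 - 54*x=-9*x^2 + x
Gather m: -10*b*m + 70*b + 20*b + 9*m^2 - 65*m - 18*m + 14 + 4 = 90*b + 9*m^2 + m*(-10*b - 83) + 18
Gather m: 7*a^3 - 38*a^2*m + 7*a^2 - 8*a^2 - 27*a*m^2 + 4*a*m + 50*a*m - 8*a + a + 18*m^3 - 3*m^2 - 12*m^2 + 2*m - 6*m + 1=7*a^3 - a^2 - 7*a + 18*m^3 + m^2*(-27*a - 15) + m*(-38*a^2 + 54*a - 4) + 1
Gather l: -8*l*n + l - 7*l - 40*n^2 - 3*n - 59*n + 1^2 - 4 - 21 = l*(-8*n - 6) - 40*n^2 - 62*n - 24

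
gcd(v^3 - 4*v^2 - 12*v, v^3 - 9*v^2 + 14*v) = v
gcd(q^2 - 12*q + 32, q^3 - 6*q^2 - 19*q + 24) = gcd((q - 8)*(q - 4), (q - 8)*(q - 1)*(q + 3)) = q - 8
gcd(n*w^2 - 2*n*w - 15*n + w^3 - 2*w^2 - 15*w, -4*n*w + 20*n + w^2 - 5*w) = w - 5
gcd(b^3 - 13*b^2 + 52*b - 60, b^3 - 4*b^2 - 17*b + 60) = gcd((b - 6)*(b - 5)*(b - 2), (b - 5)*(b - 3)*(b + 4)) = b - 5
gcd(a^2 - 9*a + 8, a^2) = 1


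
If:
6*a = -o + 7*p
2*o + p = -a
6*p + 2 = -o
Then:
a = -30/53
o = 26/53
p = -22/53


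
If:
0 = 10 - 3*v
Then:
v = 10/3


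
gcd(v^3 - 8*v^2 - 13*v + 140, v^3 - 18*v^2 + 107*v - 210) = v^2 - 12*v + 35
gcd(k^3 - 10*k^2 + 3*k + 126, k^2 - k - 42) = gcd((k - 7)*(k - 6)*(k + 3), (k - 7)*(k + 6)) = k - 7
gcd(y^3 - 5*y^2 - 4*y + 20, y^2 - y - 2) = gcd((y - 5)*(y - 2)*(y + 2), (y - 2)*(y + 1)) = y - 2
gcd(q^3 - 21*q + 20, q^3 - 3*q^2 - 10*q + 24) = q - 4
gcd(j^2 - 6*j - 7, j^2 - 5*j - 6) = j + 1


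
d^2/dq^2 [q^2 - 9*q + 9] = 2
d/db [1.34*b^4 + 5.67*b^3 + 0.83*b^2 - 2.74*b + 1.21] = 5.36*b^3 + 17.01*b^2 + 1.66*b - 2.74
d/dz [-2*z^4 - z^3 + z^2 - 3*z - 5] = -8*z^3 - 3*z^2 + 2*z - 3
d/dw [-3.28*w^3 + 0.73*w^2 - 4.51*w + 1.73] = -9.84*w^2 + 1.46*w - 4.51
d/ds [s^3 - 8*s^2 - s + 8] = 3*s^2 - 16*s - 1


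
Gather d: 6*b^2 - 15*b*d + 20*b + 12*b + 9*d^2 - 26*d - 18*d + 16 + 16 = 6*b^2 + 32*b + 9*d^2 + d*(-15*b - 44) + 32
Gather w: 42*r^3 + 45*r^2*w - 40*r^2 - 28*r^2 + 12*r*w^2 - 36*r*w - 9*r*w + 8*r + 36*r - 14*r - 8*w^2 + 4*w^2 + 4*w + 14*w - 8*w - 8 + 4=42*r^3 - 68*r^2 + 30*r + w^2*(12*r - 4) + w*(45*r^2 - 45*r + 10) - 4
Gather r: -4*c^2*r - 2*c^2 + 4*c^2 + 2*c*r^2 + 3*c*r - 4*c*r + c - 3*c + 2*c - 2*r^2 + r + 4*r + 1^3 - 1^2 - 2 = 2*c^2 + r^2*(2*c - 2) + r*(-4*c^2 - c + 5) - 2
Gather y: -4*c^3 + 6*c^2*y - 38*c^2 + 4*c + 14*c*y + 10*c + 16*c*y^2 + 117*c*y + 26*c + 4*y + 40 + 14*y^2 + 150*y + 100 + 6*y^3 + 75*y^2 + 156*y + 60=-4*c^3 - 38*c^2 + 40*c + 6*y^3 + y^2*(16*c + 89) + y*(6*c^2 + 131*c + 310) + 200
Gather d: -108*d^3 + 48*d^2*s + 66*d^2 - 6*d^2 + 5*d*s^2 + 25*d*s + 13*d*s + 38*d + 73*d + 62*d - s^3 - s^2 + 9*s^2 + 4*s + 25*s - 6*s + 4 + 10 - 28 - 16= -108*d^3 + d^2*(48*s + 60) + d*(5*s^2 + 38*s + 173) - s^3 + 8*s^2 + 23*s - 30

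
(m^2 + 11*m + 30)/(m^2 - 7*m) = (m^2 + 11*m + 30)/(m*(m - 7))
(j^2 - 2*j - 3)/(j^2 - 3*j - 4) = (j - 3)/(j - 4)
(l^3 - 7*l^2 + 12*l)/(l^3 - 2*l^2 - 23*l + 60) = l/(l + 5)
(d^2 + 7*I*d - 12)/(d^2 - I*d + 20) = (d + 3*I)/(d - 5*I)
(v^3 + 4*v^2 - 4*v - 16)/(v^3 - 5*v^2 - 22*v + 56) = (v + 2)/(v - 7)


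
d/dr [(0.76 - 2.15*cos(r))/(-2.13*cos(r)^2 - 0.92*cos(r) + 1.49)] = (4.5795*cos(r)^2 - 3.2376*cos(r) + 2.5043)*sin(r)/(4.5369*cos(r)^4 + 3.9192*cos(r)^3 - 5.501*cos(r)^2 - 2.7416*cos(r) + 2.2201)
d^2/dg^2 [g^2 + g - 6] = 2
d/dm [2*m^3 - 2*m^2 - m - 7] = 6*m^2 - 4*m - 1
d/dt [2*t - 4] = 2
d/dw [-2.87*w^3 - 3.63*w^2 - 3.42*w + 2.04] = -8.61*w^2 - 7.26*w - 3.42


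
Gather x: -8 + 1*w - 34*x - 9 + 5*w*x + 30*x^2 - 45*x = w + 30*x^2 + x*(5*w - 79) - 17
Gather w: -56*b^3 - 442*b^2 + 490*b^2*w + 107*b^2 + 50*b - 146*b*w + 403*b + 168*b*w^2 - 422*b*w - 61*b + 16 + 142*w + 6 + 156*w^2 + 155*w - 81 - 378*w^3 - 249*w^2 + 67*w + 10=-56*b^3 - 335*b^2 + 392*b - 378*w^3 + w^2*(168*b - 93) + w*(490*b^2 - 568*b + 364) - 49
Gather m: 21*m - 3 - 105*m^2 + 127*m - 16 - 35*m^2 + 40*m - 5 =-140*m^2 + 188*m - 24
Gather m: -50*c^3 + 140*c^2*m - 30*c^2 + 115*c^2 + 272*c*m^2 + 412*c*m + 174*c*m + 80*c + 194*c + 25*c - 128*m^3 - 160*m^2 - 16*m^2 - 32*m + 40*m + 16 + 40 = -50*c^3 + 85*c^2 + 299*c - 128*m^3 + m^2*(272*c - 176) + m*(140*c^2 + 586*c + 8) + 56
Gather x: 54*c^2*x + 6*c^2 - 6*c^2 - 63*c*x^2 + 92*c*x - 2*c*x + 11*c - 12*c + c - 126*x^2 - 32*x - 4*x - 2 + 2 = x^2*(-63*c - 126) + x*(54*c^2 + 90*c - 36)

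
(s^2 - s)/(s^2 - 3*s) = (s - 1)/(s - 3)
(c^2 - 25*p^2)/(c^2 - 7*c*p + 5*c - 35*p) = (c^2 - 25*p^2)/(c^2 - 7*c*p + 5*c - 35*p)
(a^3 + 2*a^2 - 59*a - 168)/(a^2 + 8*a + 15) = (a^2 - a - 56)/(a + 5)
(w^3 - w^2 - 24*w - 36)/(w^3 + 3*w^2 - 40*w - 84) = (w + 3)/(w + 7)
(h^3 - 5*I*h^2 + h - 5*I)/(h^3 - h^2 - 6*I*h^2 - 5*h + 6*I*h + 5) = (h + I)/(h - 1)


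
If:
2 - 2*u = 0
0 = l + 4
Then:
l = -4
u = 1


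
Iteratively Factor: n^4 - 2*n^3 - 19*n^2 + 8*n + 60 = (n + 2)*(n^3 - 4*n^2 - 11*n + 30) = (n - 5)*(n + 2)*(n^2 + n - 6) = (n - 5)*(n + 2)*(n + 3)*(n - 2)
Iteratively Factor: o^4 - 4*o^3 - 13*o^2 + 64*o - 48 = (o - 3)*(o^3 - o^2 - 16*o + 16) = (o - 3)*(o + 4)*(o^2 - 5*o + 4) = (o - 3)*(o - 1)*(o + 4)*(o - 4)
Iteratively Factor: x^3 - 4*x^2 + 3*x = (x - 3)*(x^2 - x) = (x - 3)*(x - 1)*(x)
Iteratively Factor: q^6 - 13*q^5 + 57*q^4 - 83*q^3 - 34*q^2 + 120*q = (q - 2)*(q^5 - 11*q^4 + 35*q^3 - 13*q^2 - 60*q) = (q - 3)*(q - 2)*(q^4 - 8*q^3 + 11*q^2 + 20*q) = (q - 5)*(q - 3)*(q - 2)*(q^3 - 3*q^2 - 4*q) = (q - 5)*(q - 4)*(q - 3)*(q - 2)*(q^2 + q) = (q - 5)*(q - 4)*(q - 3)*(q - 2)*(q + 1)*(q)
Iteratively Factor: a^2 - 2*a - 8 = (a + 2)*(a - 4)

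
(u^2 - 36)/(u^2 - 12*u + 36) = (u + 6)/(u - 6)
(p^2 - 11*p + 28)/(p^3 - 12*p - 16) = (p - 7)/(p^2 + 4*p + 4)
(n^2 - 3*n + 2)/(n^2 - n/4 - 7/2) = 4*(n - 1)/(4*n + 7)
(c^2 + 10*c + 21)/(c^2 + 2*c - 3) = (c + 7)/(c - 1)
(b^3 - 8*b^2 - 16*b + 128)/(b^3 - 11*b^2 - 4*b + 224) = (b - 4)/(b - 7)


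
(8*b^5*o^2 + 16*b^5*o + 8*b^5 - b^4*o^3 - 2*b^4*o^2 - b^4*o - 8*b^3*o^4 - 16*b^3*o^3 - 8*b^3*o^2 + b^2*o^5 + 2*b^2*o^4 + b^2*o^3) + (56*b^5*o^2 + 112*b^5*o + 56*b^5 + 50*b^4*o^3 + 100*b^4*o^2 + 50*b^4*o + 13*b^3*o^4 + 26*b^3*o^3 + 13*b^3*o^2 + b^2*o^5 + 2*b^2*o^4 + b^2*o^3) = 64*b^5*o^2 + 128*b^5*o + 64*b^5 + 49*b^4*o^3 + 98*b^4*o^2 + 49*b^4*o + 5*b^3*o^4 + 10*b^3*o^3 + 5*b^3*o^2 + 2*b^2*o^5 + 4*b^2*o^4 + 2*b^2*o^3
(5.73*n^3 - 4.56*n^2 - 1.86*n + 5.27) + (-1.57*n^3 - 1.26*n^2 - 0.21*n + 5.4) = 4.16*n^3 - 5.82*n^2 - 2.07*n + 10.67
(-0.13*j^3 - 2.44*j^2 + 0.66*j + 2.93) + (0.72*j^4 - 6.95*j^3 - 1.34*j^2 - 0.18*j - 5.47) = 0.72*j^4 - 7.08*j^3 - 3.78*j^2 + 0.48*j - 2.54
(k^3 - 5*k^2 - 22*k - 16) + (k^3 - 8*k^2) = 2*k^3 - 13*k^2 - 22*k - 16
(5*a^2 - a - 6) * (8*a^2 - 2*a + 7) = 40*a^4 - 18*a^3 - 11*a^2 + 5*a - 42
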